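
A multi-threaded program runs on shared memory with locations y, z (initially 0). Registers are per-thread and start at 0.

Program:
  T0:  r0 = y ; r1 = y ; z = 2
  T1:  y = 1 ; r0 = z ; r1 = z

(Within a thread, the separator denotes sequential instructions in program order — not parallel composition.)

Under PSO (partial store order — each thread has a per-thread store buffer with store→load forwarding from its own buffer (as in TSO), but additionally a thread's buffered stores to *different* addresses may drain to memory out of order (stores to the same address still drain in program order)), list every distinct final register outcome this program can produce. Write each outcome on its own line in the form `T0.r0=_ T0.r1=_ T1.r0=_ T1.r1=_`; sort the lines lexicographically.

T0.r0=0 T0.r1=0 T1.r0=0 T1.r1=0
T0.r0=0 T0.r1=0 T1.r0=0 T1.r1=2
T0.r0=0 T0.r1=0 T1.r0=2 T1.r1=2
T0.r0=0 T0.r1=1 T1.r0=0 T1.r1=0
T0.r0=0 T0.r1=1 T1.r0=0 T1.r1=2
T0.r0=0 T0.r1=1 T1.r0=2 T1.r1=2
T0.r0=1 T0.r1=1 T1.r0=0 T1.r1=0
T0.r0=1 T0.r1=1 T1.r0=0 T1.r1=2
T0.r0=1 T0.r1=1 T1.r0=2 T1.r1=2

outcome vector order: (T0.r0,T0.r1,T1.r0,T1.r1)
|PSO outcomes| = 9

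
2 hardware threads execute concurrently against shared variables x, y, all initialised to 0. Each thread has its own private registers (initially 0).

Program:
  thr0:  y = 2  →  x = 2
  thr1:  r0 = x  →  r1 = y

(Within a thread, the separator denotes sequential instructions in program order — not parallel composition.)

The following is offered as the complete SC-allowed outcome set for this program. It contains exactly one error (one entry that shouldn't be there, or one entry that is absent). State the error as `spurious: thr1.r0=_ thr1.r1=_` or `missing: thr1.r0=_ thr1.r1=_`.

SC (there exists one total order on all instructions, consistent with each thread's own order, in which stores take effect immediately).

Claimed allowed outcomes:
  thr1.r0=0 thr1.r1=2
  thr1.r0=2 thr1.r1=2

missing: thr1.r0=0 thr1.r1=0

outcome vector order: (thr1.r0,thr1.r1)
[SC] allowed = {<0 0> <0 2> <2 2>}
SC∖claimed = {<0 0>}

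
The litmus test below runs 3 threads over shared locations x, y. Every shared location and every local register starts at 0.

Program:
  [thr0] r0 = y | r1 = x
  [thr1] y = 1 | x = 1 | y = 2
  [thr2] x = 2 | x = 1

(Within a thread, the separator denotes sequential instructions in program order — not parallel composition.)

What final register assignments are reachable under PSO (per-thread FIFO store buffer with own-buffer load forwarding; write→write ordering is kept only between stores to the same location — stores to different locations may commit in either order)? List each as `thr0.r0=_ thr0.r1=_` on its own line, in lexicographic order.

thr0.r0=0 thr0.r1=0
thr0.r0=0 thr0.r1=1
thr0.r0=0 thr0.r1=2
thr0.r0=1 thr0.r1=0
thr0.r0=1 thr0.r1=1
thr0.r0=1 thr0.r1=2
thr0.r0=2 thr0.r1=0
thr0.r0=2 thr0.r1=1
thr0.r0=2 thr0.r1=2

outcome vector order: (thr0.r0,thr0.r1)
|PSO outcomes| = 9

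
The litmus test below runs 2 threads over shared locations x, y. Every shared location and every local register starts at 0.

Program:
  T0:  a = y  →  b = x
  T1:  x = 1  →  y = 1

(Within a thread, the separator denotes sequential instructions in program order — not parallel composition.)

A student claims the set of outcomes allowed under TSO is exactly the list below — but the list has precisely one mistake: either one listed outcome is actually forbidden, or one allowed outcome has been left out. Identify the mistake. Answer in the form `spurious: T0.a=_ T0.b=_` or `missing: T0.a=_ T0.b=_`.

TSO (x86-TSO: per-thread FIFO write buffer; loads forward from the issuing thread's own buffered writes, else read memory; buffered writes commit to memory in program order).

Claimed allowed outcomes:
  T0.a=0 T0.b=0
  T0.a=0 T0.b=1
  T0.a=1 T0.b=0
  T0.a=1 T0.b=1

outcome vector order: (T0.a,T0.b)
TSO (3): 00, 01, 11
claimed∖TSO = {10}

spurious: T0.a=1 T0.b=0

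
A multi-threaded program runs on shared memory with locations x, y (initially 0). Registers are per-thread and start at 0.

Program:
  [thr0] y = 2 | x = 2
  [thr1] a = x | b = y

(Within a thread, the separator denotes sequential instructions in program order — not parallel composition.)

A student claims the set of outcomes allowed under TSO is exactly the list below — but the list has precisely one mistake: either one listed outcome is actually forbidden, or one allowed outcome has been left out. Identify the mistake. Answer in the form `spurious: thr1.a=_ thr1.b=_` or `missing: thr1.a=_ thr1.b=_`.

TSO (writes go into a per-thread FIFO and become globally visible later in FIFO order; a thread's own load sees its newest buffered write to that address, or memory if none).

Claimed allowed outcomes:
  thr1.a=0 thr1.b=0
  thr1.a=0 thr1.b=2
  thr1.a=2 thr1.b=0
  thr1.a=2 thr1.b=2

outcome vector order: (thr1.a,thr1.b)
under TSO → (0,0), (0,2), (2,2)
claimed∖TSO = {(2,0)}

spurious: thr1.a=2 thr1.b=0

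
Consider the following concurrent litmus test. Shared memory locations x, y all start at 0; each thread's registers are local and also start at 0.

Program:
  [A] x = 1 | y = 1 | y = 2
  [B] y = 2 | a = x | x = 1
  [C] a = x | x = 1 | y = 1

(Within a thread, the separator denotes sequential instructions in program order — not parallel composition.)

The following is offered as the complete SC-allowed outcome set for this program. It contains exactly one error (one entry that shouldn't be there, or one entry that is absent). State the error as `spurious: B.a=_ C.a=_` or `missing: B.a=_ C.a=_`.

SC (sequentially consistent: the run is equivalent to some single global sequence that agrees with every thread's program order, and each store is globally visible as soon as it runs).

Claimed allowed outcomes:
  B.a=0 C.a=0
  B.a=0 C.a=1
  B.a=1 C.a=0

outcome vector order: (B.a,C.a)
SC: 4 outcomes — {0/0; 0/1; 1/0; 1/1}
SC∖claimed = {1/1}

missing: B.a=1 C.a=1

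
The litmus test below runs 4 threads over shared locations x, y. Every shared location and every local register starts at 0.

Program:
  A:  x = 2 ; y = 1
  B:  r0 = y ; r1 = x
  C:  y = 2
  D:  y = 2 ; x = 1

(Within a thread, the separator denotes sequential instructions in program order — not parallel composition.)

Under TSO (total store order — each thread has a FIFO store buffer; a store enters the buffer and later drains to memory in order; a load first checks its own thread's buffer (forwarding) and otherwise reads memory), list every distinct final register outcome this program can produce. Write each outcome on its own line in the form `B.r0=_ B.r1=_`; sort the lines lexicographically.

outcome vector order: (B.r0,B.r1)
|TSO outcomes| = 8

B.r0=0 B.r1=0
B.r0=0 B.r1=1
B.r0=0 B.r1=2
B.r0=1 B.r1=1
B.r0=1 B.r1=2
B.r0=2 B.r1=0
B.r0=2 B.r1=1
B.r0=2 B.r1=2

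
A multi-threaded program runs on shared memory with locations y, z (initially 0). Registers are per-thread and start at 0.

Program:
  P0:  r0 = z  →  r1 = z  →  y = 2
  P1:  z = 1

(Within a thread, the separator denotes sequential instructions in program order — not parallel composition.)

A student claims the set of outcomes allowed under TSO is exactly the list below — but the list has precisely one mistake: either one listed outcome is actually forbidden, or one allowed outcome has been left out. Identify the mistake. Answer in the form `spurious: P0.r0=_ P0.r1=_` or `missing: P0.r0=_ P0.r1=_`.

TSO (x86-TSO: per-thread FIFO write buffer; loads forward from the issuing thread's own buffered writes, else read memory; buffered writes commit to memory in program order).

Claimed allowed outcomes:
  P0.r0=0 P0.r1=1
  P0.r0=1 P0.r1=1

missing: P0.r0=0 P0.r1=0

outcome vector order: (P0.r0,P0.r1)
TSO: 3 outcomes — {00 01 11}
TSO∖claimed = {00}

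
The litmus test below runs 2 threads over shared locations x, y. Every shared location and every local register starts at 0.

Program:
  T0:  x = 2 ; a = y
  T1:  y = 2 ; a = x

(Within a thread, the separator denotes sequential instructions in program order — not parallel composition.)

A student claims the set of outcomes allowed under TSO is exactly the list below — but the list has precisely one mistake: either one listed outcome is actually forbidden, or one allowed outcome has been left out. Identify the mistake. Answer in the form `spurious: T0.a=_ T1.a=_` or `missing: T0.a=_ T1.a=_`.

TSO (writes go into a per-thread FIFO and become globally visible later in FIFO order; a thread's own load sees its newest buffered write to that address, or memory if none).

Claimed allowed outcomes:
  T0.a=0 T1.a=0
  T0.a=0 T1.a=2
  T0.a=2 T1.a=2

missing: T0.a=2 T1.a=0

outcome vector order: (T0.a,T1.a)
TSO: 4 outcomes — {(0,0) (0,2) (2,0) (2,2)}
TSO∖claimed = {(2,0)}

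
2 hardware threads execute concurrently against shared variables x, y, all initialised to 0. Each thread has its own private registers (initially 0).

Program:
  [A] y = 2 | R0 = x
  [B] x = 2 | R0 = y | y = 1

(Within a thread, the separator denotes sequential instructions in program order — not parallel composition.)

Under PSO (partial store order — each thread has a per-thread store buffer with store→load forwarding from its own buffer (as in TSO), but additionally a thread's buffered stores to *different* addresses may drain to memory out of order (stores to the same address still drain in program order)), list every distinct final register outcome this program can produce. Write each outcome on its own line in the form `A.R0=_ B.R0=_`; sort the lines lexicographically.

A.R0=0 B.R0=0
A.R0=0 B.R0=2
A.R0=2 B.R0=0
A.R0=2 B.R0=2

outcome vector order: (A.R0,B.R0)
|PSO outcomes| = 4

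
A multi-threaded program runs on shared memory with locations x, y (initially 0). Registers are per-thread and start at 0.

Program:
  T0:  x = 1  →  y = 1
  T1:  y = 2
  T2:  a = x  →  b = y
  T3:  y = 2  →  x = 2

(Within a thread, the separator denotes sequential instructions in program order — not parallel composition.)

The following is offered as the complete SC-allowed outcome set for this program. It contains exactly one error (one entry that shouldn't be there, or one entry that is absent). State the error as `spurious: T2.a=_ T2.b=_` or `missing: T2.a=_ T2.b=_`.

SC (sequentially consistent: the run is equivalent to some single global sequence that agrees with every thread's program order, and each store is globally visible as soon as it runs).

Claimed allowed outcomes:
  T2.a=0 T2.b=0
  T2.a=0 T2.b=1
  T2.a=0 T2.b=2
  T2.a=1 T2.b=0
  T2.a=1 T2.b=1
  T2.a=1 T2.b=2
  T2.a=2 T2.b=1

outcome vector order: (T2.a,T2.b)
SC (8): <0 0> <0 1> <0 2> <1 0> <1 1> <1 2> <2 1> <2 2>
SC∖claimed = {<2 2>}

missing: T2.a=2 T2.b=2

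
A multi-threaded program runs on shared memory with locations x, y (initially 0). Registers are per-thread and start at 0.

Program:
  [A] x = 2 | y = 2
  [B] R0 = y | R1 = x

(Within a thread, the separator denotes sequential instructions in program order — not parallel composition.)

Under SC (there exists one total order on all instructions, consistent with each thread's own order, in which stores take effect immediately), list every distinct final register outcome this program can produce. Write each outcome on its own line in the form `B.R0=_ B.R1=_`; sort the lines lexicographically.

B.R0=0 B.R1=0
B.R0=0 B.R1=2
B.R0=2 B.R1=2

outcome vector order: (B.R0,B.R1)
|SC outcomes| = 3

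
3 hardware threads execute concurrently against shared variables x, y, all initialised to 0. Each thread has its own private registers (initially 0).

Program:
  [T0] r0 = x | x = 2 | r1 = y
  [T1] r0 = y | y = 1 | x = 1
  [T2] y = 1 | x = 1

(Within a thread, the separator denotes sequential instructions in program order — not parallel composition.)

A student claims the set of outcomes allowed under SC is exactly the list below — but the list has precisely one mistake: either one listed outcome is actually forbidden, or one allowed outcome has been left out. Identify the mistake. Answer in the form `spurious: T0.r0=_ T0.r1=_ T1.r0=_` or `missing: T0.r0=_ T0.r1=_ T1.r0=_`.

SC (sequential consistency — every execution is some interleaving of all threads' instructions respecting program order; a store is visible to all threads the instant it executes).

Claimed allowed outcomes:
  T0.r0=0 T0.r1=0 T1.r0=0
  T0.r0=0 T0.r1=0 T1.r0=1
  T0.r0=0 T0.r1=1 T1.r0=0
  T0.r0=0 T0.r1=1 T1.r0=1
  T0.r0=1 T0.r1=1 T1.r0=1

outcome vector order: (T0.r0,T0.r1,T1.r0)
under SC → <0 0 0>; <0 0 1>; <0 1 0>; <0 1 1>; <1 1 0>; <1 1 1>
SC∖claimed = {<1 1 0>}

missing: T0.r0=1 T0.r1=1 T1.r0=0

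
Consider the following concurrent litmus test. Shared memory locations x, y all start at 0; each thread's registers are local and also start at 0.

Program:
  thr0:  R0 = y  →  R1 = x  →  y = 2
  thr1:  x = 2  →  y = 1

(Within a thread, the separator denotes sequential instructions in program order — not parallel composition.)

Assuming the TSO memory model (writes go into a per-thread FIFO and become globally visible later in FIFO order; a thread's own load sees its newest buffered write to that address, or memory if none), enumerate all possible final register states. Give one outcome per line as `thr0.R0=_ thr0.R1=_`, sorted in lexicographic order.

outcome vector order: (thr0.R0,thr0.R1)
|TSO outcomes| = 3

thr0.R0=0 thr0.R1=0
thr0.R0=0 thr0.R1=2
thr0.R0=1 thr0.R1=2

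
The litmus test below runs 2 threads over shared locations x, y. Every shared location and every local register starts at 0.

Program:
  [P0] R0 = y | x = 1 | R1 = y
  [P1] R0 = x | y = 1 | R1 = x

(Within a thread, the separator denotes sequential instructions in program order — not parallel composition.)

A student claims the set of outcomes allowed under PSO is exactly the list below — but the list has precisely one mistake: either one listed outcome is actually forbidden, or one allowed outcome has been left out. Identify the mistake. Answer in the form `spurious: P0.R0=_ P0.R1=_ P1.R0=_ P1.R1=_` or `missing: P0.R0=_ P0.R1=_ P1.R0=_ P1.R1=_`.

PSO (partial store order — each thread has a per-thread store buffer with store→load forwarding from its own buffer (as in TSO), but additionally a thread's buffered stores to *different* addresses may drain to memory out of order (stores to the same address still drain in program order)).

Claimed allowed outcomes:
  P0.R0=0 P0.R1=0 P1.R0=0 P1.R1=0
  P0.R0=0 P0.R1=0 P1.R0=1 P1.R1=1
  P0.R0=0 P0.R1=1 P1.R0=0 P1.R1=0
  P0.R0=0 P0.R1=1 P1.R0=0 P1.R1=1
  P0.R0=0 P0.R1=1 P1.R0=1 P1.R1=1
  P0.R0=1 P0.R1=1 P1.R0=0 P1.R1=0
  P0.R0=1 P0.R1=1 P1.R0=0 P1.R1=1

outcome vector order: (P0.R0,P0.R1,P1.R0,P1.R1)
PSO (8): <0 0 0 0>, <0 0 0 1>, <0 0 1 1>, <0 1 0 0>, <0 1 0 1>, <0 1 1 1>, <1 1 0 0>, <1 1 0 1>
PSO∖claimed = {<0 0 0 1>}

missing: P0.R0=0 P0.R1=0 P1.R0=0 P1.R1=1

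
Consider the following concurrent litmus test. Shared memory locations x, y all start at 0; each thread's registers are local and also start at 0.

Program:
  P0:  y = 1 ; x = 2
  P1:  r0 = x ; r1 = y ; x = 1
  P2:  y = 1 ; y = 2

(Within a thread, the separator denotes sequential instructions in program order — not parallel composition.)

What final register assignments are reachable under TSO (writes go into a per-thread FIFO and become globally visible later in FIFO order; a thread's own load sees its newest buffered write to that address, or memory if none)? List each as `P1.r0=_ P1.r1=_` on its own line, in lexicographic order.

P1.r0=0 P1.r1=0
P1.r0=0 P1.r1=1
P1.r0=0 P1.r1=2
P1.r0=2 P1.r1=1
P1.r0=2 P1.r1=2

outcome vector order: (P1.r0,P1.r1)
|TSO outcomes| = 5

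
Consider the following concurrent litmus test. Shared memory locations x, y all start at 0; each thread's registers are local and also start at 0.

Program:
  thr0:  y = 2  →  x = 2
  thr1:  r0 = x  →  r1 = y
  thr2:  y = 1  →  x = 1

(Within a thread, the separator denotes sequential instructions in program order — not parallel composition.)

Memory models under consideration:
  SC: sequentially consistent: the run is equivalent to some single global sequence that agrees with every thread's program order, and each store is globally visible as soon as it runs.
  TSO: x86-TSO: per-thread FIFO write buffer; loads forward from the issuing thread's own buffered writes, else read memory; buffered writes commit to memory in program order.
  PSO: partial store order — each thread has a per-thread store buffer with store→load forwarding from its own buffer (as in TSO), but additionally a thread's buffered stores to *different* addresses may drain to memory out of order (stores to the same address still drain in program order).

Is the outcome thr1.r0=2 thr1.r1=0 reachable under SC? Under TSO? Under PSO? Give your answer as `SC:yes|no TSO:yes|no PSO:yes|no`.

SC:no TSO:no PSO:yes

outcome vector order: (thr1.r0,thr1.r1)
SC (7): 00; 01; 02; 11; 12; 21; 22
TSO (7): 00; 01; 02; 11; 12; 21; 22
PSO (9): 00; 01; 02; 10; 11; 12; 20; 21; 22
target 20 ∈ {PSO}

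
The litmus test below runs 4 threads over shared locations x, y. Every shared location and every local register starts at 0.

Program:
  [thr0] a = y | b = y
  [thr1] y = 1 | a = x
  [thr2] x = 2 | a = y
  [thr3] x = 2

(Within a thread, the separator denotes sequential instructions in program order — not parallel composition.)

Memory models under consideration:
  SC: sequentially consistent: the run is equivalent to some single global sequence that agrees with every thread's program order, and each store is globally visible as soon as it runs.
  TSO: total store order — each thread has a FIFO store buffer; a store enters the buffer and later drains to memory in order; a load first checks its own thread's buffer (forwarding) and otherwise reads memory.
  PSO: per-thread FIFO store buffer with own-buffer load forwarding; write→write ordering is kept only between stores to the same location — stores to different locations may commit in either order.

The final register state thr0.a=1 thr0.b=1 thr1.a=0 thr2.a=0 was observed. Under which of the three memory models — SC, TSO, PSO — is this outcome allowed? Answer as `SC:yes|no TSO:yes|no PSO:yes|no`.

outcome vector order: (thr0.a,thr0.b,thr1.a,thr2.a)
SC (9): 0/0/0/1; 0/0/2/0; 0/0/2/1; 0/1/0/1; 0/1/2/0; 0/1/2/1; 1/1/0/1; 1/1/2/0; 1/1/2/1
TSO (12): 0/0/0/0; 0/0/0/1; 0/0/2/0; 0/0/2/1; 0/1/0/0; 0/1/0/1; 0/1/2/0; 0/1/2/1; 1/1/0/0; 1/1/0/1; 1/1/2/0; 1/1/2/1
PSO (12): 0/0/0/0; 0/0/0/1; 0/0/2/0; 0/0/2/1; 0/1/0/0; 0/1/0/1; 0/1/2/0; 0/1/2/1; 1/1/0/0; 1/1/0/1; 1/1/2/0; 1/1/2/1
target 1/1/0/0 ∈ {TSO,PSO}

SC:no TSO:yes PSO:yes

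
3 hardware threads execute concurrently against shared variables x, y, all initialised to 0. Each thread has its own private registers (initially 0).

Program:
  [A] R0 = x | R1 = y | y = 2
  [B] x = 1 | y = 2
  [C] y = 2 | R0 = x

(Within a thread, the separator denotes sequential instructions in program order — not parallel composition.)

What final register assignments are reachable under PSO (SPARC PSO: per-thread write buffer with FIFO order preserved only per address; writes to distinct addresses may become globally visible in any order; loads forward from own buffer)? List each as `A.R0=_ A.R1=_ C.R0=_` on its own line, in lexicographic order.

outcome vector order: (A.R0,A.R1,C.R0)
|PSO outcomes| = 8

A.R0=0 A.R1=0 C.R0=0
A.R0=0 A.R1=0 C.R0=1
A.R0=0 A.R1=2 C.R0=0
A.R0=0 A.R1=2 C.R0=1
A.R0=1 A.R1=0 C.R0=0
A.R0=1 A.R1=0 C.R0=1
A.R0=1 A.R1=2 C.R0=0
A.R0=1 A.R1=2 C.R0=1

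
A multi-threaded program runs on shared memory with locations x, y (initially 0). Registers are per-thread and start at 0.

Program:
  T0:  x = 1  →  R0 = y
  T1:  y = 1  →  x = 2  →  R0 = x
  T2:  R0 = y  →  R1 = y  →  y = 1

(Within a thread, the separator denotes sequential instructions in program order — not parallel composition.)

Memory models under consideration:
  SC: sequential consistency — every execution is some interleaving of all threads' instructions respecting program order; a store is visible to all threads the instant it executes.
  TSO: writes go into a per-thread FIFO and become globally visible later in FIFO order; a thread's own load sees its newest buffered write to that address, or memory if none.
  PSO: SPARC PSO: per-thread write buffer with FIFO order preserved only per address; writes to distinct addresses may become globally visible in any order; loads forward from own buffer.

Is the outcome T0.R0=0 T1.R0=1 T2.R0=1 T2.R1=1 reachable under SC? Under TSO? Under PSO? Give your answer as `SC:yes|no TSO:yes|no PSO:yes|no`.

outcome vector order: (T0.R0,T1.R0,T2.R0,T2.R1)
SC: 9 outcomes — {(0,2,0,0) (0,2,0,1) (0,2,1,1) (1,1,0,0) (1,1,0,1) (1,1,1,1) (1,2,0,0) (1,2,0,1) (1,2,1,1)}
TSO: 12 outcomes — {(0,1,0,0) (0,1,0,1) (0,1,1,1) (0,2,0,0) (0,2,0,1) (0,2,1,1) (1,1,0,0) (1,1,0,1) (1,1,1,1) (1,2,0,0) (1,2,0,1) (1,2,1,1)}
PSO: 12 outcomes — {(0,1,0,0) (0,1,0,1) (0,1,1,1) (0,2,0,0) (0,2,0,1) (0,2,1,1) (1,1,0,0) (1,1,0,1) (1,1,1,1) (1,2,0,0) (1,2,0,1) (1,2,1,1)}
target (0,1,1,1) ∈ {TSO,PSO}

SC:no TSO:yes PSO:yes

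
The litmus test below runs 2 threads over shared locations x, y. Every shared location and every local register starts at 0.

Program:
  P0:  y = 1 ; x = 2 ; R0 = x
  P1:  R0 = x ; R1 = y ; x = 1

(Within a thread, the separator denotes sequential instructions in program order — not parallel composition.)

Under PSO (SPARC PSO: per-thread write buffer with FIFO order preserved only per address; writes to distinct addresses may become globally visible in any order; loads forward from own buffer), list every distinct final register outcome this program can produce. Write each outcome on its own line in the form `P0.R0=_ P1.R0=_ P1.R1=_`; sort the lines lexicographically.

P0.R0=1 P1.R0=0 P1.R1=0
P0.R0=1 P1.R0=0 P1.R1=1
P0.R0=1 P1.R0=2 P1.R1=0
P0.R0=1 P1.R0=2 P1.R1=1
P0.R0=2 P1.R0=0 P1.R1=0
P0.R0=2 P1.R0=0 P1.R1=1
P0.R0=2 P1.R0=2 P1.R1=0
P0.R0=2 P1.R0=2 P1.R1=1

outcome vector order: (P0.R0,P1.R0,P1.R1)
|PSO outcomes| = 8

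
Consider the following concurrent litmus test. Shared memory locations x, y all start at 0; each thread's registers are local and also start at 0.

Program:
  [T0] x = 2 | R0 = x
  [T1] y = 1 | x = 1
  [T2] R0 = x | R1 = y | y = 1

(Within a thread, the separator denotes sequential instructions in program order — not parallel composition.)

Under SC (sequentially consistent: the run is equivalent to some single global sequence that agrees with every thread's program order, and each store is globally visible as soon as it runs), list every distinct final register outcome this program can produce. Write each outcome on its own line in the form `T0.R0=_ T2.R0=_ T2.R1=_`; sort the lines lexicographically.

T0.R0=1 T2.R0=0 T2.R1=0
T0.R0=1 T2.R0=0 T2.R1=1
T0.R0=1 T2.R0=1 T2.R1=1
T0.R0=1 T2.R0=2 T2.R1=0
T0.R0=1 T2.R0=2 T2.R1=1
T0.R0=2 T2.R0=0 T2.R1=0
T0.R0=2 T2.R0=0 T2.R1=1
T0.R0=2 T2.R0=1 T2.R1=1
T0.R0=2 T2.R0=2 T2.R1=0
T0.R0=2 T2.R0=2 T2.R1=1

outcome vector order: (T0.R0,T2.R0,T2.R1)
|SC outcomes| = 10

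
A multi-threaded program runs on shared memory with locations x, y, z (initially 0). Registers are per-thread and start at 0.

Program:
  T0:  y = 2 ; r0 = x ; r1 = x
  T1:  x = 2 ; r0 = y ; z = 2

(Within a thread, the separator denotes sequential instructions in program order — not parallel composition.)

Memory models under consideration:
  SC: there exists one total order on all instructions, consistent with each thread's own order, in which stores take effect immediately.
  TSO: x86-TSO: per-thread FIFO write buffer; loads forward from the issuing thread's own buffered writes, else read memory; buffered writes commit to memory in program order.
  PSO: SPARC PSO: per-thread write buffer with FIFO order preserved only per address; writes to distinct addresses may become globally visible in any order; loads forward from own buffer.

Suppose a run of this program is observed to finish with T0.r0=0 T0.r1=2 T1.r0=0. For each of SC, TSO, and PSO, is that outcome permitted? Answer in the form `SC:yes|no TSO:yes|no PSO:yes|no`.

outcome vector order: (T0.r0,T0.r1,T1.r0)
SC (4): (0,0,2) (0,2,2) (2,2,0) (2,2,2)
TSO (6): (0,0,0) (0,0,2) (0,2,0) (0,2,2) (2,2,0) (2,2,2)
PSO (6): (0,0,0) (0,0,2) (0,2,0) (0,2,2) (2,2,0) (2,2,2)
target (0,2,0) ∈ {TSO,PSO}

SC:no TSO:yes PSO:yes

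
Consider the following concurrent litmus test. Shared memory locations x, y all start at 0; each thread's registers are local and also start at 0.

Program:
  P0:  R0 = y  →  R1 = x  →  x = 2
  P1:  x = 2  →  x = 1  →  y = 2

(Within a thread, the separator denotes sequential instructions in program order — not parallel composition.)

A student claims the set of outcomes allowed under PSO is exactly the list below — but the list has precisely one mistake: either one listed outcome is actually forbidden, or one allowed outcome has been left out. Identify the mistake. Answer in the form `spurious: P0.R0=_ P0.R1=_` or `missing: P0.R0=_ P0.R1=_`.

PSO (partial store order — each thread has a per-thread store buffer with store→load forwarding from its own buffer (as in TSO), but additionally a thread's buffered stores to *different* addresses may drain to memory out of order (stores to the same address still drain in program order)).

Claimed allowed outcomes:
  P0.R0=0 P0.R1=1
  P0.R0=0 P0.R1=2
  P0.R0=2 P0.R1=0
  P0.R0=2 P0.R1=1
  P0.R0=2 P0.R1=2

missing: P0.R0=0 P0.R1=0

outcome vector order: (P0.R0,P0.R1)
[PSO] allowed = {00 01 02 20 21 22}
PSO∖claimed = {00}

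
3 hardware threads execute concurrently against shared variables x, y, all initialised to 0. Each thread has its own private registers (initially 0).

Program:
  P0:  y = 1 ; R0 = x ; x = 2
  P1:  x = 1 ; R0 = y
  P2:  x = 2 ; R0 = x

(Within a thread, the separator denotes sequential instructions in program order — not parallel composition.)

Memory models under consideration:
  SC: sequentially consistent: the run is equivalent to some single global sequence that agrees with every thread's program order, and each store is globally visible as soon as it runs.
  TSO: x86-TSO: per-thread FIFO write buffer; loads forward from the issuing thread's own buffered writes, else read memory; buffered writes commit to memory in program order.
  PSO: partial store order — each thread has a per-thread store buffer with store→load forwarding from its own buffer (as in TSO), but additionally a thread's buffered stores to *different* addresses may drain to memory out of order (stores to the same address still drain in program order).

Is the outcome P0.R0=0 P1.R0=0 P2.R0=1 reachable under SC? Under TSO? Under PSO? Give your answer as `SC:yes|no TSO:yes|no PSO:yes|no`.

SC:no TSO:yes PSO:yes

outcome vector order: (P0.R0,P1.R0,P2.R0)
SC: 9 outcomes — {(0,1,1), (0,1,2), (1,0,1), (1,0,2), (1,1,1), (1,1,2), (2,0,2), (2,1,1), (2,1,2)}
TSO: 12 outcomes — {(0,0,1), (0,0,2), (0,1,1), (0,1,2), (1,0,1), (1,0,2), (1,1,1), (1,1,2), (2,0,1), (2,0,2), (2,1,1), (2,1,2)}
PSO: 12 outcomes — {(0,0,1), (0,0,2), (0,1,1), (0,1,2), (1,0,1), (1,0,2), (1,1,1), (1,1,2), (2,0,1), (2,0,2), (2,1,1), (2,1,2)}
target (0,0,1) ∈ {TSO,PSO}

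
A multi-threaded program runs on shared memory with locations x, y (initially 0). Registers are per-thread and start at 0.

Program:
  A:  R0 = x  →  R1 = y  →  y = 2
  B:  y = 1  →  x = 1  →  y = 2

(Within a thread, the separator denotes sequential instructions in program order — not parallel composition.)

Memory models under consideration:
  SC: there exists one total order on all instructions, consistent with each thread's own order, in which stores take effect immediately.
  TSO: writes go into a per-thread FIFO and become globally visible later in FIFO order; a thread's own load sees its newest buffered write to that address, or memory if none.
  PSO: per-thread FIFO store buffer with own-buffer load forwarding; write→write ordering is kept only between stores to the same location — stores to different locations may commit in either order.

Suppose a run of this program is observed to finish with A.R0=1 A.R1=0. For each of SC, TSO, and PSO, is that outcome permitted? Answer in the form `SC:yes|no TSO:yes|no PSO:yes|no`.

outcome vector order: (A.R0,A.R1)
SC (5): 00, 01, 02, 11, 12
TSO (5): 00, 01, 02, 11, 12
PSO (6): 00, 01, 02, 10, 11, 12
target 10 ∈ {PSO}

SC:no TSO:no PSO:yes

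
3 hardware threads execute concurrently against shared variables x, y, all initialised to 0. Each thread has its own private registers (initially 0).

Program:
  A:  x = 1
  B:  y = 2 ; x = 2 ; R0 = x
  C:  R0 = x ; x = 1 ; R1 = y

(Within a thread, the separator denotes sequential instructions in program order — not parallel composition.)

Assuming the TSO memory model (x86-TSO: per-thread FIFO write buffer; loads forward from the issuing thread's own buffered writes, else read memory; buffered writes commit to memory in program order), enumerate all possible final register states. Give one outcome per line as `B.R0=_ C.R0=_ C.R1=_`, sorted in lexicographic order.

outcome vector order: (B.R0,C.R0,C.R1)
|TSO outcomes| = 10

B.R0=1 C.R0=0 C.R1=0
B.R0=1 C.R0=0 C.R1=2
B.R0=1 C.R0=1 C.R1=0
B.R0=1 C.R0=1 C.R1=2
B.R0=1 C.R0=2 C.R1=2
B.R0=2 C.R0=0 C.R1=0
B.R0=2 C.R0=0 C.R1=2
B.R0=2 C.R0=1 C.R1=0
B.R0=2 C.R0=1 C.R1=2
B.R0=2 C.R0=2 C.R1=2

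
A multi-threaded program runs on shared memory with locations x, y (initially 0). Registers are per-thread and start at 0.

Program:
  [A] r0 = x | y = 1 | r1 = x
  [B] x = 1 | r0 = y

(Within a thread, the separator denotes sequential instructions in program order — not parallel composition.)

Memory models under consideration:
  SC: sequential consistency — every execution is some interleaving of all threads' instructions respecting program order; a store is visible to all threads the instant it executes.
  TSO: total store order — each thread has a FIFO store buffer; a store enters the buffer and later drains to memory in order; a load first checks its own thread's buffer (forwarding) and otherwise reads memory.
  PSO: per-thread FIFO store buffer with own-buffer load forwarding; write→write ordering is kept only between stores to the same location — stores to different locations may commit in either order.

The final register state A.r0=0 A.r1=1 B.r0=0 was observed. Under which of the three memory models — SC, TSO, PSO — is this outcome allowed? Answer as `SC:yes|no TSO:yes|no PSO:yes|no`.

SC:yes TSO:yes PSO:yes

outcome vector order: (A.r0,A.r1,B.r0)
under SC → 0/0/1 0/1/0 0/1/1 1/1/0 1/1/1
under TSO → 0/0/0 0/0/1 0/1/0 0/1/1 1/1/0 1/1/1
under PSO → 0/0/0 0/0/1 0/1/0 0/1/1 1/1/0 1/1/1
target 0/1/0 ∈ {SC,TSO,PSO}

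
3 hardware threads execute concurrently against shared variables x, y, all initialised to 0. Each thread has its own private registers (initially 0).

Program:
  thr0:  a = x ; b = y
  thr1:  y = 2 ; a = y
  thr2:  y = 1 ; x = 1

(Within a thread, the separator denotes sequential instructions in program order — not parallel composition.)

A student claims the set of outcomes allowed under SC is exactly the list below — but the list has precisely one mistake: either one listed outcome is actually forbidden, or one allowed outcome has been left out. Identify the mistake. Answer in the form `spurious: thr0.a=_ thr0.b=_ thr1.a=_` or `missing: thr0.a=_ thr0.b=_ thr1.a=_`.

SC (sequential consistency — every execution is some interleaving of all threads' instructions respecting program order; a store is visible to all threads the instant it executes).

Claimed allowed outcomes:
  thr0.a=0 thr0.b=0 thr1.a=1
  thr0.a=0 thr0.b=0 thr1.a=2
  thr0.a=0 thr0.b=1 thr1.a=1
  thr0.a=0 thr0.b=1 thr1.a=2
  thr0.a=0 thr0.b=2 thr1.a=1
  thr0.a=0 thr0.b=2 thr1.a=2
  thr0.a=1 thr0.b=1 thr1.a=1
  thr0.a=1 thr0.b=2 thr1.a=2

outcome vector order: (thr0.a,thr0.b,thr1.a)
[SC] allowed = {<0 0 1>; <0 0 2>; <0 1 1>; <0 1 2>; <0 2 1>; <0 2 2>; <1 1 1>; <1 1 2>; <1 2 2>}
SC∖claimed = {<1 1 2>}

missing: thr0.a=1 thr0.b=1 thr1.a=2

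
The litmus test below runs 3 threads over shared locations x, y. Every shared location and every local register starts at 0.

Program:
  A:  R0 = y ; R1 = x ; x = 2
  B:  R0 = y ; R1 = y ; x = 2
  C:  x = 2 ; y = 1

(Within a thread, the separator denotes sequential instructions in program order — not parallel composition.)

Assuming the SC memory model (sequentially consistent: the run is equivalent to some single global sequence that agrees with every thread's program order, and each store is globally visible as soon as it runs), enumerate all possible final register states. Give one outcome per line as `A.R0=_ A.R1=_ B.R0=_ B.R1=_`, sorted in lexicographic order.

outcome vector order: (A.R0,A.R1,B.R0,B.R1)
|SC outcomes| = 9

A.R0=0 A.R1=0 B.R0=0 B.R1=0
A.R0=0 A.R1=0 B.R0=0 B.R1=1
A.R0=0 A.R1=0 B.R0=1 B.R1=1
A.R0=0 A.R1=2 B.R0=0 B.R1=0
A.R0=0 A.R1=2 B.R0=0 B.R1=1
A.R0=0 A.R1=2 B.R0=1 B.R1=1
A.R0=1 A.R1=2 B.R0=0 B.R1=0
A.R0=1 A.R1=2 B.R0=0 B.R1=1
A.R0=1 A.R1=2 B.R0=1 B.R1=1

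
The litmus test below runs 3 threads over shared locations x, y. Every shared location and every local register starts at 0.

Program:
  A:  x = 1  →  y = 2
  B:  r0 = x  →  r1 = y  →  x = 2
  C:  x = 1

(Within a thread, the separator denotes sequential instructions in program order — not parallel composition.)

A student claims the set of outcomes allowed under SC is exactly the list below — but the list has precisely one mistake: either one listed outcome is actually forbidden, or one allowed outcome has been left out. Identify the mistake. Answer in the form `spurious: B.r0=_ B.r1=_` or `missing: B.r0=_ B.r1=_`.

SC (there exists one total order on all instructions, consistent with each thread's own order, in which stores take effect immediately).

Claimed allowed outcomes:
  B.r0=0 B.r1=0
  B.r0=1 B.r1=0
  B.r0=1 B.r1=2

missing: B.r0=0 B.r1=2

outcome vector order: (B.r0,B.r1)
[SC] allowed = {(0,0) (0,2) (1,0) (1,2)}
SC∖claimed = {(0,2)}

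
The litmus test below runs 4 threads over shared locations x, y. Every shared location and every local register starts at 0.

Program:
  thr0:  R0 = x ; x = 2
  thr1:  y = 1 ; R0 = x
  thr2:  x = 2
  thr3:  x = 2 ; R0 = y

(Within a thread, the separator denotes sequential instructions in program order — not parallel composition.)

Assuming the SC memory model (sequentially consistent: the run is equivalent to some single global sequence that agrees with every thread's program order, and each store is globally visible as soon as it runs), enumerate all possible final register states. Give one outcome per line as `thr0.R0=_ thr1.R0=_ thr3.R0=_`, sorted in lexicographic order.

thr0.R0=0 thr1.R0=0 thr3.R0=1
thr0.R0=0 thr1.R0=2 thr3.R0=0
thr0.R0=0 thr1.R0=2 thr3.R0=1
thr0.R0=2 thr1.R0=0 thr3.R0=1
thr0.R0=2 thr1.R0=2 thr3.R0=0
thr0.R0=2 thr1.R0=2 thr3.R0=1

outcome vector order: (thr0.R0,thr1.R0,thr3.R0)
|SC outcomes| = 6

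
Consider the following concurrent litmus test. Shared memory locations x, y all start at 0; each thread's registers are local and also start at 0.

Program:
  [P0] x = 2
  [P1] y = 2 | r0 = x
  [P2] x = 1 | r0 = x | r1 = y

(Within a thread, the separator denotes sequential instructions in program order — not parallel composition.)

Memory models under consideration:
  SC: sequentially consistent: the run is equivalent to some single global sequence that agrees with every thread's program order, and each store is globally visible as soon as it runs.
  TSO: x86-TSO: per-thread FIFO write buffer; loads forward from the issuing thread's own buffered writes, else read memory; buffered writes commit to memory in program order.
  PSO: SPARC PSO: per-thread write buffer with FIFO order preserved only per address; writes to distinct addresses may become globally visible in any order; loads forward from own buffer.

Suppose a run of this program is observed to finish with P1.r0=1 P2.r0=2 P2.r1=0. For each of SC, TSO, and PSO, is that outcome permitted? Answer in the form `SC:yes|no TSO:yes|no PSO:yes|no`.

outcome vector order: (P1.r0,P2.r0,P2.r1)
SC: 9 outcomes — {(0,1,2); (0,2,2); (1,1,0); (1,1,2); (1,2,2); (2,1,0); (2,1,2); (2,2,0); (2,2,2)}
TSO: 12 outcomes — {(0,1,0); (0,1,2); (0,2,0); (0,2,2); (1,1,0); (1,1,2); (1,2,0); (1,2,2); (2,1,0); (2,1,2); (2,2,0); (2,2,2)}
PSO: 12 outcomes — {(0,1,0); (0,1,2); (0,2,0); (0,2,2); (1,1,0); (1,1,2); (1,2,0); (1,2,2); (2,1,0); (2,1,2); (2,2,0); (2,2,2)}
target (1,2,0) ∈ {TSO,PSO}

SC:no TSO:yes PSO:yes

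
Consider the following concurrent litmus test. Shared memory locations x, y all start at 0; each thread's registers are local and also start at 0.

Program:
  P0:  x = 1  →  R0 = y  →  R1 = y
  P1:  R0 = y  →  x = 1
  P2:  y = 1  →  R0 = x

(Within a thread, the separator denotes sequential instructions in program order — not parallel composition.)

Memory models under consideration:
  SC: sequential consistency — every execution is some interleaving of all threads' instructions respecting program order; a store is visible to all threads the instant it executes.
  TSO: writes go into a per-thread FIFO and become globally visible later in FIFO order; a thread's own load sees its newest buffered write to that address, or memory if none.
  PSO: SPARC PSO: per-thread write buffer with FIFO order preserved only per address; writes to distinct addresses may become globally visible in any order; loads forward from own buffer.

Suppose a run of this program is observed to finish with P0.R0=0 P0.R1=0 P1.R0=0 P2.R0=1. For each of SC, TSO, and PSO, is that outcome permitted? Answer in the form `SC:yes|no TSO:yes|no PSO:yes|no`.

outcome vector order: (P0.R0,P0.R1,P1.R0,P2.R0)
SC (8): (0,0,0,1), (0,0,1,1), (0,1,0,1), (0,1,1,1), (1,1,0,0), (1,1,0,1), (1,1,1,0), (1,1,1,1)
TSO (12): (0,0,0,0), (0,0,0,1), (0,0,1,0), (0,0,1,1), (0,1,0,0), (0,1,0,1), (0,1,1,0), (0,1,1,1), (1,1,0,0), (1,1,0,1), (1,1,1,0), (1,1,1,1)
PSO (12): (0,0,0,0), (0,0,0,1), (0,0,1,0), (0,0,1,1), (0,1,0,0), (0,1,0,1), (0,1,1,0), (0,1,1,1), (1,1,0,0), (1,1,0,1), (1,1,1,0), (1,1,1,1)
target (0,0,0,1) ∈ {SC,TSO,PSO}

SC:yes TSO:yes PSO:yes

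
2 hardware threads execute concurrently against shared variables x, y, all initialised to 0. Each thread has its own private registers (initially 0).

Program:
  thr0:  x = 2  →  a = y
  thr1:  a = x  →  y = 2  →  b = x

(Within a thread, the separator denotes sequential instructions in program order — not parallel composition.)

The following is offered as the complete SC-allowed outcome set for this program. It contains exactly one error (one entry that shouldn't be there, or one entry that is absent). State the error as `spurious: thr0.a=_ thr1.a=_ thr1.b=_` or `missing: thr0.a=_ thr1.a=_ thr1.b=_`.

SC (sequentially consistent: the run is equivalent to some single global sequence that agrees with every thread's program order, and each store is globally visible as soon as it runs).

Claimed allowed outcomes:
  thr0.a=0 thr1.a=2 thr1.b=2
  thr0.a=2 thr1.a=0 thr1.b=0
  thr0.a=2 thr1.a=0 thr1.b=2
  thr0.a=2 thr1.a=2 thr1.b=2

missing: thr0.a=0 thr1.a=0 thr1.b=2

outcome vector order: (thr0.a,thr1.a,thr1.b)
under SC → <0 0 2> <0 2 2> <2 0 0> <2 0 2> <2 2 2>
SC∖claimed = {<0 0 2>}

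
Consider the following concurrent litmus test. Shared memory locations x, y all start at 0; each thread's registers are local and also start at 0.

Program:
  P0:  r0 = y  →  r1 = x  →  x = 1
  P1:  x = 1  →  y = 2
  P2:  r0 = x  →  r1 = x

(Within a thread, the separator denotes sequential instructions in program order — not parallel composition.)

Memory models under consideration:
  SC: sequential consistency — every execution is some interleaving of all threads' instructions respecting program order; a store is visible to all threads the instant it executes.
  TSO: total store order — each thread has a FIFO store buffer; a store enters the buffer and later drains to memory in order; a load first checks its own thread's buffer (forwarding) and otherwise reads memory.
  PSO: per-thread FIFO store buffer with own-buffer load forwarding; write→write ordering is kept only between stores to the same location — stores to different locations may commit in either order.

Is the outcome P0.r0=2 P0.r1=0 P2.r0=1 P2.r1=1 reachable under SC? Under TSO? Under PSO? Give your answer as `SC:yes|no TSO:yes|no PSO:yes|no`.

SC:no TSO:no PSO:yes

outcome vector order: (P0.r0,P0.r1,P2.r0,P2.r1)
SC (9): (0,0,0,0); (0,0,0,1); (0,0,1,1); (0,1,0,0); (0,1,0,1); (0,1,1,1); (2,1,0,0); (2,1,0,1); (2,1,1,1)
TSO (9): (0,0,0,0); (0,0,0,1); (0,0,1,1); (0,1,0,0); (0,1,0,1); (0,1,1,1); (2,1,0,0); (2,1,0,1); (2,1,1,1)
PSO (12): (0,0,0,0); (0,0,0,1); (0,0,1,1); (0,1,0,0); (0,1,0,1); (0,1,1,1); (2,0,0,0); (2,0,0,1); (2,0,1,1); (2,1,0,0); (2,1,0,1); (2,1,1,1)
target (2,0,1,1) ∈ {PSO}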